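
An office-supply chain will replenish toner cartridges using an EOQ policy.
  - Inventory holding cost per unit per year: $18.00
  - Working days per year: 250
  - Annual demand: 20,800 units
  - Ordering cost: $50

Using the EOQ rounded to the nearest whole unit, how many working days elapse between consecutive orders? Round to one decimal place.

4.1 days

2DS/H = 2·20,800·50/18 = 115,555.56
EOQ = √115,555.56 ≈ 339.93 → Q = 340 units
Days between orders = 250 / (D/Q) = 250 / 61.176 ≈ 4.087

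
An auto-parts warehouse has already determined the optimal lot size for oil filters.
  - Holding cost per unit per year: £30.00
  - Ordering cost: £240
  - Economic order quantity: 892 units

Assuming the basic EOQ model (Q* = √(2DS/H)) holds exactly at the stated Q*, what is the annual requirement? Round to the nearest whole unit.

49,729 units per year

Since Q* = (2DS/H)^½, squaring gives Q*²·H = 2DS.
D = Q²H / (2S) = 892² × 30 / (2 × 240) = 49,729.00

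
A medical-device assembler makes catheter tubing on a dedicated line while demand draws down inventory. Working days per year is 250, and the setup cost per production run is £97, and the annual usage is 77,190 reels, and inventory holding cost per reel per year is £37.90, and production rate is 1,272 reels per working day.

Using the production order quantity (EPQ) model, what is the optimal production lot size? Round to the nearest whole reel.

722 reels

d = 77,190/250 = 308.7600 reels/day;  effective holding cost H(1 − d/p) = 37.9·(1 − 308.7600/1272) = 28.70031
Q* = √(2DS / H_eff) = √(2·77,190·97 / 28.70031) ≈ 722.33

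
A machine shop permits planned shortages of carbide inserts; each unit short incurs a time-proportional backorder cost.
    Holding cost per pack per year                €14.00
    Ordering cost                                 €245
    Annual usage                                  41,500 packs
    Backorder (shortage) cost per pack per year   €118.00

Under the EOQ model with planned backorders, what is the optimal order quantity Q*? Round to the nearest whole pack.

1,275 packs

Basic EOQ = √(2·41,500·245/14) = 1,205.197
Backorder adjustment √((H+b)/b) = √((14+118)/118) = 1.0577
Q* = 1,205.197 × 1.0577 ≈ 1,274.69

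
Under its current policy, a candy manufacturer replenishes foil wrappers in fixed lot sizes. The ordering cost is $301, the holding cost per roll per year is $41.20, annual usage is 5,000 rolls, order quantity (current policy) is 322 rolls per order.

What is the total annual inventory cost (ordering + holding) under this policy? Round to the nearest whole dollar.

$11,307

Ordering: D/Q × S = 5,000/322 × $301 = $4,673.91
Holding:  Q/2 × H = 322/2 × $41.2 = $6,633.20
Total = $4,673.91 + $6,633.20 = $11,307.11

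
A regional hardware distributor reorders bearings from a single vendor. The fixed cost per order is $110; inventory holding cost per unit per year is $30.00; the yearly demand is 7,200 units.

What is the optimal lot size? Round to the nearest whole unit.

230 units

Optimal lot size Q* = (2 × 7,200 × $110 / $30)^½ ≈ 229.78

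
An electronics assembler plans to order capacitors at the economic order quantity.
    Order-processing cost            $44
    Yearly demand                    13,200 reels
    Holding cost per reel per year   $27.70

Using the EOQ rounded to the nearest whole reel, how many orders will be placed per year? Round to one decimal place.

2DS/H = 2·13,200·44/27.7 = 41,935.02
EOQ = √41,935.02 ≈ 204.78 → Q = 205
N = D/Q = 13,200/205 ≈ 64.390 orders/yr

64.4 orders per year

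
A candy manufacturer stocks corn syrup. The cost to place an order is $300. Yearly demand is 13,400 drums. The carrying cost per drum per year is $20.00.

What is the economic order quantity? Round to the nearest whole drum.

EOQ = √(2DS/H) = √(2 × 13,400 × 300 / 20)
    = √(402,000.00) ≈ 634.03

634 drums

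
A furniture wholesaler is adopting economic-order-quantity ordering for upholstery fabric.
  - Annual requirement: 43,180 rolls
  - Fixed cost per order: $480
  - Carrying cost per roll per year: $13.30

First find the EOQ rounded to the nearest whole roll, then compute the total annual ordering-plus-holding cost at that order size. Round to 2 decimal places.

$23,480.25

Optimal lot size Q* = (2 × 43,180 × $480 / $13.3)^½ ≈ 1,765.43 → Q = 1,765 rolls
Ordering: D/Q × S = 43,180/1,765 × $480 = $11,743.00
Holding:  Q/2 × H = 1,765/2 × $13.3 = $11,737.25
Total = $11,743.00 + $11,737.25 = $23,480.25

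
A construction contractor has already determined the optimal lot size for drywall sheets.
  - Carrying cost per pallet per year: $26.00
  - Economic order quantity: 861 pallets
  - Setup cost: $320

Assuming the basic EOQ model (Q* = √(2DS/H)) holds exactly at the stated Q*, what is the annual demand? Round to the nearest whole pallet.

30,116 pallets per year

From Q* = √(2DS/H) ⇒ Q*² = 2DS/H.
D = Q²H / (2S) = 861² × 26 / (2 × 320) = 30,116.17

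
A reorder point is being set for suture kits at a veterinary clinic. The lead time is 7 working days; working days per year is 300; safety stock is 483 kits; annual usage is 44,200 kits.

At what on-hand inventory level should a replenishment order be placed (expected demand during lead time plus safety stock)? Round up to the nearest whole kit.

Daily demand d = 44,200 / 300 = 147.333 kits/day
Demand during lead time = 147.333 × 7 = 1,031.33
Reorder point = 1,031.33 + 483 = 1,514.33 → round up

1,515 kits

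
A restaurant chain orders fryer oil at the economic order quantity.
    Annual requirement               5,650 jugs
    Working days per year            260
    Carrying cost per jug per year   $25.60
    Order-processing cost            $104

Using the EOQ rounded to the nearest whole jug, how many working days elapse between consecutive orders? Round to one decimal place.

9.8 days

EOQ = √(2DS/H) = √(2 × 5,650 × 104 / 25.6)
    = √(45,906.25) ≈ 214.26 → Q = 214 jugs
T = Q/D × 260 days = 214/5,650 × 260 = 9.848 days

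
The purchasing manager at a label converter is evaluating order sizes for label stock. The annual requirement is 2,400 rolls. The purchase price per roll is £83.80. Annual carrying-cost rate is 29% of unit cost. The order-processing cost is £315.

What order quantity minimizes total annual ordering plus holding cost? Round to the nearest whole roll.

Holding cost per roll per year: H = 29% × £83.8 = £24.3020
2DS/H = 2·2,400·315/24.302 = 62,217.10
EOQ = √62,217.10 ≈ 249.43

249 rolls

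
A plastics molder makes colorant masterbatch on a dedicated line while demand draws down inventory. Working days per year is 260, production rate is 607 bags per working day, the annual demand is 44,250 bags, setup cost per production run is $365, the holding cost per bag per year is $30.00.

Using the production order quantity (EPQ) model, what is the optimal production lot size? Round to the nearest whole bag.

1,223 bags

Daily demand d = 44,250/260 = 170.192; p = 607; 1 − d/p = 0.71962
EPQ = √(2DS / (H(1 − d/p)))
    = √(2 × 44,250 × 365 / (30 × 0.71962)) ≈ 1,223.23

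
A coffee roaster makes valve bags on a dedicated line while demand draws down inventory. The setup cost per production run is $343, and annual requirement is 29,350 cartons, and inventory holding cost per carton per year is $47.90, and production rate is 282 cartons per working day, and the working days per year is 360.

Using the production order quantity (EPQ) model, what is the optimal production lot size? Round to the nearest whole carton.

769 cartons

d = 29,350/360 = 81.5278 cartons/day;  effective holding cost H(1 − d/p) = 47.9·(1 − 81.5278/282) = 34.05184
Q* = √(2DS / H_eff) = √(2·29,350·343 / 34.05184) ≈ 768.95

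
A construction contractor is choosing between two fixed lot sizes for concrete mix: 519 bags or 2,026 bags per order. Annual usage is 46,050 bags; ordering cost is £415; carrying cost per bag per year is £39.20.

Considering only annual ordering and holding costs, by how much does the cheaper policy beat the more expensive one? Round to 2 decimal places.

For each Q, cost = (D/Q)·S + (Q/2)·H.
TC(519) = (46,050/519)×415 + (519/2)×39.2 = £46,994.65
TC(2,026) = (46,050/2,026)×415 + (2,026/2)×39.2 = £49,142.35
Cheaper: Q = 519.  Difference = £2,147.69

£2,147.69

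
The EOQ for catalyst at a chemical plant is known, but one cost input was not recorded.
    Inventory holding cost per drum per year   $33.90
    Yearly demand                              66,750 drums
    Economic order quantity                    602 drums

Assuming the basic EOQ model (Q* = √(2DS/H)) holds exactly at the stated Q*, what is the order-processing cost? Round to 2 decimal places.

EOQ relation: Q² = 2DS/H, so rearrange for the unknown.
S = Q²H / (2D) = 602² × 33.9 / (2 × 66,750) = 92.0262

$92.03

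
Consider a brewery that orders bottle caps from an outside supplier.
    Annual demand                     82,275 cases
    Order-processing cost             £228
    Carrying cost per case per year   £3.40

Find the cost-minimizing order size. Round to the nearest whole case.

Q* = √(2·D·S / H) = √(2·82,275·228 / 3.4) = √11,034,529.4 ≈ 3,321.83

3,322 cases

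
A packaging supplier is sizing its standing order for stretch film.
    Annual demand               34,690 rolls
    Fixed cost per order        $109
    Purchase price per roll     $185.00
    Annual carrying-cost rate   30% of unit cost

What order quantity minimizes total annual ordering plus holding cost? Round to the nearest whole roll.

369 rolls

H = i·C = 0.3 × $185 = $55.5000 per roll-year
EOQ = √(2DS/H) = √(2 × 34,690 × 109 / 55.5)
    = √(136,259.82) ≈ 369.13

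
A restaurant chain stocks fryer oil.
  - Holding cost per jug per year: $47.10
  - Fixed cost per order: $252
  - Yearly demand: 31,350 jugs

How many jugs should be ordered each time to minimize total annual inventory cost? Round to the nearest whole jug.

579 jugs

2DS/H = 2·31,350·252/47.1 = 335,464.97
EOQ = √335,464.97 ≈ 579.19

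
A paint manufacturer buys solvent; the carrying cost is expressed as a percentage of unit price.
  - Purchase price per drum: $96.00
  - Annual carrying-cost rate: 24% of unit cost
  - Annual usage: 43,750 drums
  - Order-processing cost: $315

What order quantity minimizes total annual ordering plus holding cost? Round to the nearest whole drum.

Holding cost per drum per year: H = 24% × $96 = $23.0400
Optimal lot size Q* = (2 × 43,750 × $315 / $23.04)^½ ≈ 1,093.75

1,094 drums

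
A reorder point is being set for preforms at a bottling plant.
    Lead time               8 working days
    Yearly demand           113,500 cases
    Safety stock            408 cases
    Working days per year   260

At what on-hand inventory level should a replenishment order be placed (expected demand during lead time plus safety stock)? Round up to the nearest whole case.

Daily demand d = 113,500 / 260 = 436.538 cases/day
Demand during lead time = 436.538 × 8 = 3,492.31
Reorder point = 3,492.31 + 408 = 3,900.31 → round up

3,901 cases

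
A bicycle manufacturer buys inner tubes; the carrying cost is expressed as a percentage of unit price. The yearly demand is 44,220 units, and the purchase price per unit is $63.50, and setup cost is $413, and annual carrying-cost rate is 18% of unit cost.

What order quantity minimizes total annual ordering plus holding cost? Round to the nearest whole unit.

1,788 units

H = i·C = 0.18 × $63.5 = $11.4300 per unit-year
2DS/H = 2·44,220·413/11.43 = 3,195,601.05
EOQ = √3,195,601.05 ≈ 1,787.62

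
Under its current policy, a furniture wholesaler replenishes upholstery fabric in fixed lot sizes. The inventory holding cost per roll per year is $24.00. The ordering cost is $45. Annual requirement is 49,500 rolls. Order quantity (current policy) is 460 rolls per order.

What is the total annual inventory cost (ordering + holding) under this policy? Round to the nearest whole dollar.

$10,362

Annual ordering cost = (D/Q)·S = (49,500/460) × 45 = $4,842.39
Annual holding cost  = (Q/2)·H = (460/2) × 24 = $5,520.00
Total = $4,842.39 + $5,520.00 = $10,362.39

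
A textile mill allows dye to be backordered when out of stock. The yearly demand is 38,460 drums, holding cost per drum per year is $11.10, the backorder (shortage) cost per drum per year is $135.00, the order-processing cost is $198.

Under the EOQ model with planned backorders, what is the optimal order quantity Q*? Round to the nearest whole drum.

1,219 drums

Q* = √(2DS/H) · √((H + b)/b)
   = √(2 × 38,460 × 198 / 11.1) · √((11.1 + 135) / 135)
   = 1,171.361 × 1.0403 ≈ 1,218.57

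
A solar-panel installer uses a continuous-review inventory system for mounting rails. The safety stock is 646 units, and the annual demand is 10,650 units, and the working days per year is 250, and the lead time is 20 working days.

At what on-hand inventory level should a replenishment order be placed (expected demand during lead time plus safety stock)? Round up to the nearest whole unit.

1,498 units

Daily demand d = 10,650 / 250 = 42.600 units/day
Demand during lead time = 42.600 × 20 = 852.00
Reorder point = 852.00 + 646 = 1,498.00 → round up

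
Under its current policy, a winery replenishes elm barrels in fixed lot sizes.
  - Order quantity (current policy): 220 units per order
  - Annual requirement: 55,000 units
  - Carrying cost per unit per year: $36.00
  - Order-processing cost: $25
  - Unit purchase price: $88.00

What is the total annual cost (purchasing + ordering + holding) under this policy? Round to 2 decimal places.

$4,850,210.00

Annual ordering cost = (D/Q)·S = (55,000/220) × 25 = $6,250.00
Annual holding cost  = (Q/2)·H = (220/2) × 36 = $3,960.00
Purchase cost = D·C = 55,000 × 88 = $4,840,000.00
Total = $6,250.00 + $3,960.00 + $4,840,000.00 = $4,850,210.00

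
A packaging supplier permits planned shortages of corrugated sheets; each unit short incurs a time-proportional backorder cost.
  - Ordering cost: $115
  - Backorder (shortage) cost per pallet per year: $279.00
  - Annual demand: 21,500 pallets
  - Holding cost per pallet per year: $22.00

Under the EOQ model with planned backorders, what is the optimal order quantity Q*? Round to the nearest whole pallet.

492 pallets

Q* = √(2DS/H) · √((H + b)/b)
   = √(2 × 21,500 × 115 / 22) · √((22 + 279) / 279)
   = 474.102 × 1.0387 ≈ 492.44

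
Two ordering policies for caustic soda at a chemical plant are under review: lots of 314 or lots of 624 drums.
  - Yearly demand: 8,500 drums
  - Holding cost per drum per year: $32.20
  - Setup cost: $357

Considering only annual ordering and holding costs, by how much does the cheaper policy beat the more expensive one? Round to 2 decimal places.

$189.97

Annual cost at Q: ordering D·S/Q plus holding Q·H/2.
TC(314) = (8,500/314)×357 + (314/2)×32.2 = $14,719.41
TC(624) = (8,500/624)×357 + (624/2)×32.2 = $14,909.38
Lots of 314 are cheaper by $189.97.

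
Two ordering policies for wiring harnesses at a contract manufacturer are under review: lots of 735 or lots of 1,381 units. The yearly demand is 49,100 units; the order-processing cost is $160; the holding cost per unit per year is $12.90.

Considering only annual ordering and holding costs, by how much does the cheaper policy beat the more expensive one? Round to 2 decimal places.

$833.10

TC(Q) = (D/Q)S + (Q/2)H
TC(735) = (49,100/735)×160 + (735/2)×12.9 = $15,429.19
TC(1,381) = (49,100/1,381)×160 + (1,381/2)×12.9 = $14,596.08
Cheaper: Q = 1,381.  Difference = $833.10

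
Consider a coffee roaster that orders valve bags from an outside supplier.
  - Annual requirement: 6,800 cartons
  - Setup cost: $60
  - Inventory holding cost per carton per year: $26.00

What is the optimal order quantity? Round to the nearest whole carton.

Q* = √(2·D·S / H) = √(2·6,800·60 / 26) = √31,384.6 ≈ 177.16

177 cartons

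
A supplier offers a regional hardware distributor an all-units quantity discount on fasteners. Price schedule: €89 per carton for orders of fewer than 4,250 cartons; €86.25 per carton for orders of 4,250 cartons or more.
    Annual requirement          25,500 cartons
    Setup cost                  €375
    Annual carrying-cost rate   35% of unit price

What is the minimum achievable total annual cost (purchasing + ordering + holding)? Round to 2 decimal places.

H₁ = 35%×€89 = €31.1500;  H₂ = 35%×€86.25 = €30.1875
EOQ₁ = √(2×25,500×375/31.1500) = 783.56  (< 4,250, feasible at tier 1)
EOQ₂ = √(2×25,500×375/30.1875) = 795.95  (< 4,250 → use Q = 4,250 at tier-2 price)
TC(tier 1 (EOQ₁), Q≈783.6) = €2,293,907.86
TC(tier 2, Q≈4,250.0) = €2,265,773.44
Minimum at tier 2: €2,265,773.44

€2,265,773.44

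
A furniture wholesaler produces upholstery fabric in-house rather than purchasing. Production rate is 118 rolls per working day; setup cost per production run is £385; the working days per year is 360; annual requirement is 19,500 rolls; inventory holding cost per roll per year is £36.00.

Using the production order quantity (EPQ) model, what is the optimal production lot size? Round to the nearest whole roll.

Daily demand d = 19,500/360 = 54.167; p = 118; 1 − d/p = 0.54096
EPQ = √(2DS / (H(1 − d/p)))
    = √(2 × 19,500 × 385 / (36 × 0.54096)) ≈ 878.07

878 rolls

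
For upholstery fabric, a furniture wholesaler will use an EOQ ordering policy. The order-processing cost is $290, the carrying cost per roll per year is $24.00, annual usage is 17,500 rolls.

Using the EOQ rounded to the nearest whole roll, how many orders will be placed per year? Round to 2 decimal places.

26.92 orders per year

EOQ = √(2DS/H) = √(2 × 17,500 × 290 / 24)
    = √(422,916.67) ≈ 650.32 → Q = 650
Orders per year = D/Q = 17,500 / 650 = 26.923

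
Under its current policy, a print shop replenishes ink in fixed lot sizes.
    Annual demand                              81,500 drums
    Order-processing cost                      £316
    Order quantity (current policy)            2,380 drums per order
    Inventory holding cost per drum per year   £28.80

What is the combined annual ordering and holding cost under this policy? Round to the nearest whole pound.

£45,093

Annual ordering cost = (D/Q)·S = (81,500/2,380) × 316 = £10,821.01
Annual holding cost  = (Q/2)·H = (2,380/2) × 28.8 = £34,272.00
Total = £10,821.01 + £34,272.00 = £45,093.01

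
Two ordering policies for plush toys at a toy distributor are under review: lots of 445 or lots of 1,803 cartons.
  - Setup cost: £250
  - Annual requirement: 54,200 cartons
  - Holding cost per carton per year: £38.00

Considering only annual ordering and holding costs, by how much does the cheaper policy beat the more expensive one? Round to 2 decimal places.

£2,867.81

Annual cost at Q: ordering D·S/Q plus holding Q·H/2.
TC(445) = (54,200/445)×250 + (445/2)×38 = £38,904.44
TC(1,803) = (54,200/1,803)×250 + (1,803/2)×38 = £41,772.25
Lots of 445 are cheaper by £2,867.81.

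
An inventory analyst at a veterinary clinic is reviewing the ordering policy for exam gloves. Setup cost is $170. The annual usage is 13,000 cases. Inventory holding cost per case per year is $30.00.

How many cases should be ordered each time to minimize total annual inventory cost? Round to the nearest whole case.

384 cases

Optimal lot size Q* = (2 × 13,000 × $170 / $30)^½ ≈ 383.84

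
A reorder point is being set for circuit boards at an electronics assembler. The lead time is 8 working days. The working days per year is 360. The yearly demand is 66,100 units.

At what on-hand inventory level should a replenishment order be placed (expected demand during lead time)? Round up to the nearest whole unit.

Daily demand d = 66,100 / 360 = 183.611 units/day
Demand during lead time = 183.611 × 8 = 1,468.89
Reorder point = 1,468.89 → round up

1,469 units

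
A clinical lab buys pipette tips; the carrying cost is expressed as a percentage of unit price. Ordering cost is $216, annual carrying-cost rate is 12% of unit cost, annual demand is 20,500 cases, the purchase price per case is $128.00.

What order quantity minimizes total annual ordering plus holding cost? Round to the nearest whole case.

Carrying cost H = $128 × 12% = $15.3600/case/yr
2DS/H = 2·20,500·216/15.36 = 576,562.50
EOQ = √576,562.50 ≈ 759.32

759 cases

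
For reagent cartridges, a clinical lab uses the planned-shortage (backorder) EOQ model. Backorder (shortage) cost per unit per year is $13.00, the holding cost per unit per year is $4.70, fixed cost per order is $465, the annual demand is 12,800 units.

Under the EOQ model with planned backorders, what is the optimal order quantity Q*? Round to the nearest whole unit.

1,857 units

Q* = √(2DS/H) · √((H + b)/b)
   = √(2 × 12,800 × 465 / 4.7) · √((4.7 + 13) / 13)
   = 1,591.467 × 1.1668 ≈ 1,857.00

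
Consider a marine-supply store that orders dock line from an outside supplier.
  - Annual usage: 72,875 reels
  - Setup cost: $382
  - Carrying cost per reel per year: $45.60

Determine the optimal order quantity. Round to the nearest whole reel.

1,105 reels

Q* = √(2·D·S / H) = √(2·72,875·382 / 45.6) = √1,220,975.9 ≈ 1,104.98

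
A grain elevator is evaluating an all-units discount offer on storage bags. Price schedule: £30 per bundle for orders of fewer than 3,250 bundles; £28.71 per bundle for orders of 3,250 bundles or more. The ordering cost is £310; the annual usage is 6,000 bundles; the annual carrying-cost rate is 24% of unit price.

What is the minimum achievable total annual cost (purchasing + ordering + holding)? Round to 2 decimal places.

H₁ = 24%×£30 = £7.2000;  H₂ = 24%×£28.71 = £6.8904
EOQ₁ = √(2×6,000×310/7.2000) = 718.80  (< 3,250, feasible at tier 1)
EOQ₂ = √(2×6,000×310/6.8904) = 734.77  (< 3,250 → use Q = 3,250 at tier-2 price)
TC(tier 1 (EOQ₁), Q≈718.8) = £185,175.33
TC(tier 2, Q≈3,250.0) = £184,029.21
Minimum at tier 2: £184,029.21

£184,029.21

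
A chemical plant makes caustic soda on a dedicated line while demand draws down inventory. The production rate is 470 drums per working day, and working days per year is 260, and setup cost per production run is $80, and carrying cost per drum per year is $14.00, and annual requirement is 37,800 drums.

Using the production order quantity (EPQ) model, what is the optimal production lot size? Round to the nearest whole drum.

d = 37,800/260 = 145.3846 drums/day;  effective holding cost H(1 − d/p) = 14·(1 − 145.3846/470) = 9.66939
Q* = √(2DS / H_eff) = √(2·37,800·80 / 9.66939) ≈ 790.87

791 drums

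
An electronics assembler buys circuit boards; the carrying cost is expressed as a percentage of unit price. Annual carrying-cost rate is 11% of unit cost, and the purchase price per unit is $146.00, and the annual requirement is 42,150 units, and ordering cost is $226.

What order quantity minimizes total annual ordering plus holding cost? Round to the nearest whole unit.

Holding cost per unit per year: H = 11% × $146 = $16.0600
2DS/H = 2·42,150·226/16.06 = 1,186,288.92
EOQ = √1,186,288.92 ≈ 1,089.17

1,089 units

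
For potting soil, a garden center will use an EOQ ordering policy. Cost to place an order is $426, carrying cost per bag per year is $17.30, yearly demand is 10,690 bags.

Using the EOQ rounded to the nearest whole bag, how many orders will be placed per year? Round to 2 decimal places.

14.72 orders per year

EOQ = √(2DS/H) = √(2 × 10,690 × 426 / 17.3)
    = √(526,467.05) ≈ 725.58 → Q = 726
Orders per year = D/Q = 10,690 / 726 = 14.725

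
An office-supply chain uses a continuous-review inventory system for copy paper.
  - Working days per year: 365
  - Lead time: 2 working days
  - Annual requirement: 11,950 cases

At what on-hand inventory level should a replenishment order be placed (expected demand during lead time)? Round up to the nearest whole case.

66 cases

Daily demand d = 11,950 / 365 = 32.740 cases/day
Demand during lead time = 32.740 × 2 = 65.48
Reorder point = 65.48 → round up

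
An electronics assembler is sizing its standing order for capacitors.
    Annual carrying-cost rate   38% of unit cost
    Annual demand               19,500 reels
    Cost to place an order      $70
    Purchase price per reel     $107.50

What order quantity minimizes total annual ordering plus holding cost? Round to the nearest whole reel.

Carrying cost H = $107.5 × 38% = $40.8500/reel/yr
Q* = √(2·D·S / H) = √(2·19,500·70 / 40.85) = √66,829.9 ≈ 258.51

259 reels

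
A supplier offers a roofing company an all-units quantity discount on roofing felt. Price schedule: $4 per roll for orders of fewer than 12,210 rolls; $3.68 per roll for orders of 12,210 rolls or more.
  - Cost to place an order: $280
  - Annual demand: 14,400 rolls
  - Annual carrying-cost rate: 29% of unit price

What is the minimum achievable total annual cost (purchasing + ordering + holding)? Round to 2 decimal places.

$59,837.48

H₁ = 29%×$4 = $1.1600;  H₂ = 29%×$3.68 = $1.0672
EOQ₁ = √(2×14,400×280/1.1600) = 2,636.61  (< 12,210, feasible at tier 1)
EOQ₂ = √(2×14,400×280/1.0672) = 2,748.86  (< 12,210 → use Q = 12,210 at tier-2 price)
TC(tier 1 (EOQ₁), Q≈2,636.6) = $60,658.47
TC(tier 2, Q≈12,210.0) = $59,837.48
Minimum at tier 2: $59,837.48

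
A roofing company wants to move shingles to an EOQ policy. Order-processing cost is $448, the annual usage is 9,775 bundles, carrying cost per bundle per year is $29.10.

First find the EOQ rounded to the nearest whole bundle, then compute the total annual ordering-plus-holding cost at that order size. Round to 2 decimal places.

$15,964.63

EOQ = √(2DS/H) = √(2 × 9,775 × 448 / 29.1)
    = √(300,975.95) ≈ 548.61 → Q = 549 bundles
Ordering: D/Q × S = 9,775/549 × $448 = $7,976.68
Holding:  Q/2 × H = 549/2 × $29.1 = $7,987.95
Total = $7,976.68 + $7,987.95 = $15,964.63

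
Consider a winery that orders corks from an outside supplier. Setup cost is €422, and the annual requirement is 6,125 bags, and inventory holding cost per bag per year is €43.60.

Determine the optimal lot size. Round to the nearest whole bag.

EOQ = √(2DS/H) = √(2 × 6,125 × 422 / 43.6)
    = √(118,566.51) ≈ 344.33

344 bags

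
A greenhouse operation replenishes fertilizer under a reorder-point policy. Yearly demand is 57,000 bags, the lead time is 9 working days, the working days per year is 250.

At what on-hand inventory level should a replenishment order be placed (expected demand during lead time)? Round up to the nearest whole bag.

2,052 bags

Daily demand d = 57,000 / 250 = 228.000 bags/day
Demand during lead time = 228.000 × 9 = 2,052.00
Reorder point = 2,052.00 → round up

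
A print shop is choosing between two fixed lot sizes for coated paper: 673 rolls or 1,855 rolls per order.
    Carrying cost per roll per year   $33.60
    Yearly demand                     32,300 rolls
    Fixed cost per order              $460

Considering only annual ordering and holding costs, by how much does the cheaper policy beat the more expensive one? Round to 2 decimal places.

For each Q, cost = (D/Q)·S + (Q/2)·H.
TC(673) = (32,300/673)×460 + (673/2)×33.6 = $33,383.67
TC(1,855) = (32,300/1,855)×460 + (1,855/2)×33.6 = $39,173.70
Lots of 673 are cheaper by $5,790.04.

$5,790.04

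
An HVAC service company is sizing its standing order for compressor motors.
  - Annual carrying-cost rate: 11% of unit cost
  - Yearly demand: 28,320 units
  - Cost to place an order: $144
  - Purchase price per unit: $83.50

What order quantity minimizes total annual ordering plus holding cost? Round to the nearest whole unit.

942 units

Carrying cost H = $83.5 × 11% = $9.1850/unit/yr
Optimal lot size Q* = (2 × 28,320 × $144 / $9.185)^½ ≈ 942.33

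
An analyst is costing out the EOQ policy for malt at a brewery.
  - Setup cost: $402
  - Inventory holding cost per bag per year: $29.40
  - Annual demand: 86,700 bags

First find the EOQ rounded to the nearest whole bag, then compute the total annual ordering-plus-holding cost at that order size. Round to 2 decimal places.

$45,270.08

2DS/H = 2·86,700·402/29.4 = 2,370,979.59
EOQ = √2,370,979.59 ≈ 1,539.80 → Q = 1,540 bags
Annual ordering cost = (D/Q)·S = (86,700/1,540) × 402 = $22,632.08
Annual holding cost  = (Q/2)·H = (1,540/2) × 29.4 = $22,638.00
Total = $22,632.08 + $22,638.00 = $45,270.08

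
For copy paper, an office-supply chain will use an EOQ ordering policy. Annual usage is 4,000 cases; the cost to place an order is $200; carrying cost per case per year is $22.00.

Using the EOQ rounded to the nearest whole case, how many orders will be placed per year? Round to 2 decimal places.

14.81 orders per year

Q* = √(2·D·S / H) = √(2·4,000·200 / 22) = √72,727.3 ≈ 269.68 → Q = 270
N = D/Q = 4,000/270 ≈ 14.815 orders/yr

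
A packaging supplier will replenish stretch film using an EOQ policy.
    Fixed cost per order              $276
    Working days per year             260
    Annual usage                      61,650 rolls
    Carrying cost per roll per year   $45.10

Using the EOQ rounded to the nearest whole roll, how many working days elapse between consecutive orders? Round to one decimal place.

3.7 days

EOQ = √(2DS/H) = √(2 × 61,650 × 276 / 45.1)
    = √(754,563.19) ≈ 868.66 → Q = 869 rolls
T = Q/D × 260 days = 869/61,650 × 260 = 3.665 days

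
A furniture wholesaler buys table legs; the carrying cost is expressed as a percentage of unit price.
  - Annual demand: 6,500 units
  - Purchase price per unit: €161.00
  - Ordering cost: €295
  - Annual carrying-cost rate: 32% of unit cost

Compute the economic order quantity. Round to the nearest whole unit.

273 units

Holding cost per unit per year: H = 32% × €161 = €51.5200
EOQ = √(2DS/H) = √(2 × 6,500 × 295 / 51.52)
    = √(74,437.11) ≈ 272.83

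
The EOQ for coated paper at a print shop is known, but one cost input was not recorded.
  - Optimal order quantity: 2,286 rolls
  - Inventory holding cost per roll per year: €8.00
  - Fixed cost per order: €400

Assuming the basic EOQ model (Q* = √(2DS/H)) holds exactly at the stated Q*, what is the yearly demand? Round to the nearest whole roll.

52,258 rolls per year

EOQ relation: Q² = 2DS/H, so rearrange for the unknown.
D = Q²H / (2S) = 2,286² × 8 / (2 × 400) = 52,257.96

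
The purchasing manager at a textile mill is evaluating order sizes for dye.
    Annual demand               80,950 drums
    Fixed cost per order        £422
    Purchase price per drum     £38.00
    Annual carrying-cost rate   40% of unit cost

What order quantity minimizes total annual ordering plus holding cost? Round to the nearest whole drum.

2,120 drums

H = i·C = 0.4 × £38 = £15.2000 per drum-year
2DS/H = 2·80,950·422/15.2 = 4,494,855.26
EOQ = √4,494,855.26 ≈ 2,120.11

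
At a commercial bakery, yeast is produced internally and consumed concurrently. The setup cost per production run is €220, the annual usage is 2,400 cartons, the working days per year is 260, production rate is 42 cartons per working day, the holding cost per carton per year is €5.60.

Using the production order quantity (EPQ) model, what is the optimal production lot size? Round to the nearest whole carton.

492 cartons

d = 2,400/260 = 9.2308 cartons/day;  effective holding cost H(1 − d/p) = 5.6·(1 − 9.2308/42) = 4.36923
Q* = √(2DS / H_eff) = √(2·2,400·220 / 4.36923) ≈ 491.62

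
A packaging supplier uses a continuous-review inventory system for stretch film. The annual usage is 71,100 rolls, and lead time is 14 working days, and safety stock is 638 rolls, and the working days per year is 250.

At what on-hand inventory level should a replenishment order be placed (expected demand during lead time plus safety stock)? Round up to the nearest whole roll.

Daily demand d = 71,100 / 250 = 284.400 rolls/day
Demand during lead time = 284.400 × 14 = 3,981.60
Reorder point = 3,981.60 + 638 = 4,619.60 → round up

4,620 rolls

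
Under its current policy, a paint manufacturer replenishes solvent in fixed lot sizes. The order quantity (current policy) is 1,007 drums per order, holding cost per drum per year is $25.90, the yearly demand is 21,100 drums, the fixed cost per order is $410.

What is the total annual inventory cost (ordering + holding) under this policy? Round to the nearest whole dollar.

Ordering: D/Q × S = 21,100/1,007 × $410 = $8,590.86
Holding:  Q/2 × H = 1,007/2 × $25.9 = $13,040.65
Total = $8,590.86 + $13,040.65 = $21,631.51

$21,632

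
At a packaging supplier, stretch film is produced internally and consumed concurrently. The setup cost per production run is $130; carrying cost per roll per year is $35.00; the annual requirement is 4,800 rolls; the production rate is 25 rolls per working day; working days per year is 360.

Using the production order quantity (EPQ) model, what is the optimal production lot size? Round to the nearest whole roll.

276 rolls

Daily demand d = 4,800/360 = 13.333; p = 25; 1 − d/p = 0.46667
EPQ = √(2DS / (H(1 − d/p)))
    = √(2 × 4,800 × 130 / (35 × 0.46667)) ≈ 276.42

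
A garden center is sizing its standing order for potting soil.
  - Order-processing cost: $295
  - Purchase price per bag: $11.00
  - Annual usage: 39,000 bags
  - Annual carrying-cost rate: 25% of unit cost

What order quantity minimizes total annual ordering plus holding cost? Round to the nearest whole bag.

Carrying cost H = $11 × 25% = $2.7500/bag/yr
Q* = √(2·D·S / H) = √(2·39,000·295 / 2.75) = √8,367,272.7 ≈ 2,892.62

2,893 bags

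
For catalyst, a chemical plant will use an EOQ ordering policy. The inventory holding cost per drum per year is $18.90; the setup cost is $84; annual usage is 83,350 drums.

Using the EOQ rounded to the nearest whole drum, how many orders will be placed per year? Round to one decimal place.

96.8 orders per year

EOQ = √(2DS/H) = √(2 × 83,350 × 84 / 18.9)
    = √(740,888.89) ≈ 860.75 → Q = 861
Orders per year = D/Q = 83,350 / 861 = 96.806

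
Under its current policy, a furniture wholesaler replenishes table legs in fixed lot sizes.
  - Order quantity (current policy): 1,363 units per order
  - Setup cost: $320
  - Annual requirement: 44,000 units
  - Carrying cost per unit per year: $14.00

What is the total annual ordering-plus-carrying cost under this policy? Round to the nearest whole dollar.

Orders/yr = 44,000/1,363 = 32.282; ordering cost = 32.282 × $320 = $10,330.15
Average inventory = 1,363/2 = 681.5; holding cost = 681.5 × $14 = $9,541.00
Total = $10,330.15 + $9,541.00 = $19,871.15

$19,871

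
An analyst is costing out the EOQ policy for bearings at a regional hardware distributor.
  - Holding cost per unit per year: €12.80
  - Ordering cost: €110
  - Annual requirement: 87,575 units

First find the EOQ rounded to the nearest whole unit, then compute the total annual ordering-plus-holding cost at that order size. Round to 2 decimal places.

EOQ = √(2DS/H) = √(2 × 87,575 × 110 / 12.8)
    = √(1,505,195.31) ≈ 1,226.86 → Q = 1,227 units
Orders/yr = 87,575/1,227 = 71.373; ordering cost = 71.373 × €110 = €7,851.06
Average inventory = 1,227/2 = 613.5; holding cost = 613.5 × €12.8 = €7,852.80
Total = €7,851.06 + €7,852.80 = €15,703.86

€15,703.86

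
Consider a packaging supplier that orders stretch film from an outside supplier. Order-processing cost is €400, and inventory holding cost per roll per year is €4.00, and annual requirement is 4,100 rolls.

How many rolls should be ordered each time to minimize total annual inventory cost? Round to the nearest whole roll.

2DS/H = 2·4,100·400/4 = 820,000.00
EOQ = √820,000.00 ≈ 905.54

906 rolls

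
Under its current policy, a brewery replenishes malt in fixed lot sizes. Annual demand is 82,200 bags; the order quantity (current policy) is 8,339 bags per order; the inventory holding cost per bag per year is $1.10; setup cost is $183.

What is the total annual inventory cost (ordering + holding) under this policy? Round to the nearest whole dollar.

Orders/yr = 82,200/8,339 = 9.857; ordering cost = 9.857 × $183 = $1,803.89
Average inventory = 8,339/2 = 4169.5; holding cost = 4169.5 × $1.1 = $4,586.45
Total = $1,803.89 + $4,586.45 = $6,390.34

$6,390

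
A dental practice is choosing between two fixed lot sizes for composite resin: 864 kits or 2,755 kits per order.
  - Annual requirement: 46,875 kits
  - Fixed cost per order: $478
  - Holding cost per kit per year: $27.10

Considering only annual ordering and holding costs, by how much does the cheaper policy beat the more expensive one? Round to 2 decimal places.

Annual cost at Q: ordering D·S/Q plus holding Q·H/2.
TC(864) = (46,875/864)×478 + (864/2)×27.1 = $37,640.36
TC(2,755) = (46,875/2,755)×478 + (2,755/2)×27.1 = $45,463.19
Cheaper: Q = 864.  Difference = $7,822.83

$7,822.83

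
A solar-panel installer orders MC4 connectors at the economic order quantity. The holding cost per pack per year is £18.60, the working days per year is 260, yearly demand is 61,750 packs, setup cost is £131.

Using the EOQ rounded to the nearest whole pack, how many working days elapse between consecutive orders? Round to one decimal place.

3.9 days

EOQ = √(2DS/H) = √(2 × 61,750 × 131 / 18.6)
    = √(869,811.83) ≈ 932.64 → Q = 933 packs
Days between orders = 260 / (D/Q) = 260 / 66.184 ≈ 3.928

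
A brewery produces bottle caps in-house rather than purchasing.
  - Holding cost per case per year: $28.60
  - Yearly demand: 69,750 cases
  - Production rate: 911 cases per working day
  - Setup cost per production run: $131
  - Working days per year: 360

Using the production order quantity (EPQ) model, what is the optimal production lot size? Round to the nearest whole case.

901 cases

d = 69,750/360 = 193.7500 cases/day;  effective holding cost H(1 − d/p) = 28.6·(1 − 193.7500/911) = 22.51740
Q* = √(2DS / H_eff) = √(2·69,750·131 / 22.51740) ≈ 900.87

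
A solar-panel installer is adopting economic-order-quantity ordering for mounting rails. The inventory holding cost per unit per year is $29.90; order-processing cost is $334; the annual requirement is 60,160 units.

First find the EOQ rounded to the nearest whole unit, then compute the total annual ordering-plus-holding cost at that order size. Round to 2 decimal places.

Q* = √(2·D·S / H) = √(2·60,160·334 / 29.9) = √1,344,042.8 ≈ 1,159.33 → Q = 1,159 units
Ordering: D/Q × S = 60,160/1,159 × $334 = $17,336.88
Holding:  Q/2 × H = 1,159/2 × $29.9 = $17,327.05
Total = $17,336.88 + $17,327.05 = $34,663.93

$34,663.93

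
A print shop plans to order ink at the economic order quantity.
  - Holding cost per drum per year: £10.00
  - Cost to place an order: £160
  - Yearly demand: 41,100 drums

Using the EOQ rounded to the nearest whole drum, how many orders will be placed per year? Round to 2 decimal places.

EOQ = √(2DS/H) = √(2 × 41,100 × 160 / 10)
    = √(1,315,200.00) ≈ 1,146.82 → Q = 1,147
Orders per year = D/Q = 41,100 / 1,147 = 35.833

35.83 orders per year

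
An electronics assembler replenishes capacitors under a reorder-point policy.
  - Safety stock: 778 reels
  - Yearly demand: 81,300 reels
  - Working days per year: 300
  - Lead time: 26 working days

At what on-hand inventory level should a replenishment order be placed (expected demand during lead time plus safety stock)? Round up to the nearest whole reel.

7,824 reels

Daily demand d = 81,300 / 300 = 271.000 reels/day
Demand during lead time = 271.000 × 26 = 7,046.00
Reorder point = 7,046.00 + 778 = 7,824.00 → round up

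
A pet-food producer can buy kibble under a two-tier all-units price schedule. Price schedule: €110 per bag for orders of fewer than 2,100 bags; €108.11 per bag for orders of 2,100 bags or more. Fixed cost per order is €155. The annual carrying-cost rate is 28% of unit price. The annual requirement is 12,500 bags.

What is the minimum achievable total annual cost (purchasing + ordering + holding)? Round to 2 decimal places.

H₁ = 28%×€110 = €30.8000;  H₂ = 28%×€108.11 = €30.2708
EOQ₁ = √(2×12,500×155/30.8000) = 354.70  (< 2,100, feasible at tier 1)
EOQ₂ = √(2×12,500×155/30.2708) = 357.79  (< 2,100 → use Q = 2,100 at tier-2 price)
TC(tier 1 (EOQ₁), Q≈354.7) = €1,385,924.74
TC(tier 2, Q≈2,100.0) = €1,384,081.96
Minimum at tier 2: €1,384,081.96

€1,384,081.96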